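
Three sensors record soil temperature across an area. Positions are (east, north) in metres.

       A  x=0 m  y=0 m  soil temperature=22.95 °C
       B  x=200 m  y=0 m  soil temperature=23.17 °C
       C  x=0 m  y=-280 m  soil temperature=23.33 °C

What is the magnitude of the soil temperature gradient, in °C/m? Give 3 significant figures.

∂T/∂x = (23.17 − 22.95) / (200 − 0) = +0.001100
∂T/∂y = (23.33 − 22.95) / (-280 − 0) = -0.001357
|∇f| = √(0.001100² + -0.001357²) = 0.001747 °C/m

0.00175 °C/m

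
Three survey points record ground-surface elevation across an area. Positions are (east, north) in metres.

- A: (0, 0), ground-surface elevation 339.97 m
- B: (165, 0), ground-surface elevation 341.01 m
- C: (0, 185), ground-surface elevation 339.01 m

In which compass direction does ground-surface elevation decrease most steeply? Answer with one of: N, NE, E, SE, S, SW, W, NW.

NW

∂z/∂x = (341.01 − 339.97) / (165 − 0) = +0.006303
∂z/∂y = (339.01 − 339.97) / (185 − 0) = -0.005189
Steepest decrease is along −∇f = (-0.006303 E, +0.005189 N) → northwest.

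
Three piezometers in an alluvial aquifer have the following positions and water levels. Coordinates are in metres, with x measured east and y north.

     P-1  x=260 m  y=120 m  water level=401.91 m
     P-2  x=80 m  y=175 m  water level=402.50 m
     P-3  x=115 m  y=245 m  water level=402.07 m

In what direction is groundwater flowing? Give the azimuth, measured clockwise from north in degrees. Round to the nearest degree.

049°

Taking P-1 as reference: P-2−P-1 = (-180, 55, +0.59); P-3−P-1 = (-145, 125, +0.16).
Determinant of the coordinate differences = (-180)·125 − (-145)·55 = -14525.
∂h/∂x = [(+0.59)·125 − (+0.16)·55] / -14525 = -0.004472
∂h/∂y = [(-180)·(+0.16) − (-145)·(+0.59)] / -14525 = -0.003907
Flow direction (−∇h) has components (+0.004472 E, +0.003907 N).
Azimuth = atan2(E, N) = atan2(+0.004472, +0.003907) = 48.9° ≈ 049°.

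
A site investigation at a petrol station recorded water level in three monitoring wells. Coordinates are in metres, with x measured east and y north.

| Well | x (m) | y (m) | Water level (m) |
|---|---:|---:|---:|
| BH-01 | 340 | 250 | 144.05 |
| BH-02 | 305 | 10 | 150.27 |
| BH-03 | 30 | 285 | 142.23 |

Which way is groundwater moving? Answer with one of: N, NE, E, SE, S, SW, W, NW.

Taking BH-01 as reference: BH-02−BH-01 = (-35, -240, +6.22); BH-03−BH-01 = (-310, 35, -1.82).
Solve a·Δx + b·Δy = Δh: det = (-35)·35 − (-310)·(-240) = -75625.
∂h/∂x = [(+6.22)·35 − (-1.82)·(-240)] / -75625 = +0.002897
∂h/∂y = [(-35)·(-1.82) − (-310)·(+6.22)] / -75625 = -0.02634
Flow = −∇h = (-0.002897 east, +0.02634 north), which points north.

N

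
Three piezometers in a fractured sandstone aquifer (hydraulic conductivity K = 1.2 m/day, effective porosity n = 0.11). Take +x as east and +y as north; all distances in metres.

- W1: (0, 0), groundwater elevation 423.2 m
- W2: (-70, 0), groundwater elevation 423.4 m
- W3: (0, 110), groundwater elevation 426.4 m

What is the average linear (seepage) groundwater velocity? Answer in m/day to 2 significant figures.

0.32 m/day

∂h/∂x = (423.4 − 423.2) / (-70 − 0) = -0.002857
∂h/∂y = (426.4 − 423.2) / (110 − 0) = +0.02909
|∇h| = √(-0.002857² + 0.02909²) = 0.02923
Seepage velocity v = K·i/n = 1.2 × 0.02923 / 0.11 = 0.3189 m/day.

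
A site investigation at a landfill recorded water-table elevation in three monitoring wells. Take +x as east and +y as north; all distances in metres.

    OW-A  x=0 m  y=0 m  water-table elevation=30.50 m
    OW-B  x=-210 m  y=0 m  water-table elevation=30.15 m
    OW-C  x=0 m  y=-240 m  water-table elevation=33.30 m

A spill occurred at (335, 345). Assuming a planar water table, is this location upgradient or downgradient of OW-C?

downgradient

∂h/∂x = (30.15 − 30.50) / (-210 − 0) = +0.001667
∂h/∂y = (33.30 − 30.50) / (-240 − 0) = -0.01167
Head at (335, 345) = 30.50 + (+0.001667)·(335) + (-0.01167)·(345) = 27.03 m.
That is lower than the 33.30 m at OW-C, so the point is downgradient.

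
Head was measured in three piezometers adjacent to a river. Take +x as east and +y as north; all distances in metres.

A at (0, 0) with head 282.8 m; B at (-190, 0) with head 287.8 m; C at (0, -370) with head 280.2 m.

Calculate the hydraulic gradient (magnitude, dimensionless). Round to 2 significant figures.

∂h/∂x = (287.8 − 282.8) / (-190 − 0) = -0.02632
∂h/∂y = (280.2 − 282.8) / (-370 − 0) = +0.007027
|∇h| = √(-0.02632² + 0.007027²) = 0.02724

0.027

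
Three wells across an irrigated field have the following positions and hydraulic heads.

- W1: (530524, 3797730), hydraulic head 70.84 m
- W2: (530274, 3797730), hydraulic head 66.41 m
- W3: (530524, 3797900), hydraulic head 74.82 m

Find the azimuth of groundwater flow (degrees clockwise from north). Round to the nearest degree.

217°

∂h/∂x = (66.41 − 70.84) / (530274 − 530524) = +0.01772
∂h/∂y = (74.82 − 70.84) / (3797900 − 3797730) = +0.02341
Flow direction (−∇h) has components (-0.01772 E, -0.02341 N).
Azimuth = atan2(E, N) = atan2(-0.01772, -0.02341) = 217.1° ≈ 217°.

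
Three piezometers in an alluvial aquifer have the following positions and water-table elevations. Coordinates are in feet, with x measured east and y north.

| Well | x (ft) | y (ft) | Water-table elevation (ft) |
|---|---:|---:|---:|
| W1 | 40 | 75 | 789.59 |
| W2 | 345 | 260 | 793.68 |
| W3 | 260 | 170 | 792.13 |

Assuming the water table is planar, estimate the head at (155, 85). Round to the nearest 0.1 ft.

790.5 ft

Differences from W1: to W2 (Δx, Δy, Δh) = (305, 185, +4.09); to W3 = (220, 95, +2.54).
Solve a·Δx + b·Δy = Δh: det = 305·95 − 220·185 = -11725.
∂h/∂x = [(+4.09)·95 − (+2.54)·185] / -11725 = +0.006938
∂h/∂y = [305·(+2.54) − 220·(+4.09)] / -11725 = +0.01067
h(155, 85) = 789.59 + (+0.006938)·(115) + (+0.01067)·(10) = 789.59 +0.798 +0.107 = 790.495 ft.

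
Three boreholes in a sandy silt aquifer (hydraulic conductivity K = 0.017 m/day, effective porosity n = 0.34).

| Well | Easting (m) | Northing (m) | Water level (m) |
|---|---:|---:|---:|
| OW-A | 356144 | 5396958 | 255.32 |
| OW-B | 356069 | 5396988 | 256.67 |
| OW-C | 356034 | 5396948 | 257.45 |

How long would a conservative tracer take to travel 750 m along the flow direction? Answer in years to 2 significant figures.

2100 years

Taking OW-A as reference: OW-B−OW-A = (-75, 30, +1.35); OW-C−OW-A = (-110, -10, +2.13).
Solve a·Δx + b·Δy = Δh: det = (-75)·(-10) − (-110)·30 = 4050.
∂h/∂x = [(+1.35)·(-10) − (+2.13)·30] / 4050 = -0.01911
∂h/∂y = [(-75)·(+2.13) − (-110)·(+1.35)] / 4050 = -0.002778
|∇h| = √(-0.01911² + -0.002778²) = 0.01931
Seepage velocity v = K·i/n = 0.017 × 0.01931 / 0.34 = 0.0009655 m/day.
t = 750 / 0.0009655 = 7.768e+05 days = 2.13e+03 years.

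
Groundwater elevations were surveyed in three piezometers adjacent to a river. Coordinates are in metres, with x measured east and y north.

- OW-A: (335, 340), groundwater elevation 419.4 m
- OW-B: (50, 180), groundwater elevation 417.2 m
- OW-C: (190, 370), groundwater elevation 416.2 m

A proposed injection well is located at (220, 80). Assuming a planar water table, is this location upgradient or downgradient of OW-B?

Taking OW-A as reference: OW-B−OW-A = (-285, -160, -2.2); OW-C−OW-A = (-145, 30, -3.2).
Solve a·Δx + b·Δy = Δh: det = (-285)·30 − (-145)·(-160) = -31750.
∂h/∂x = [(-2.2)·30 − (-3.2)·(-160)] / -31750 = +0.01820
∂h/∂y = [(-285)·(-3.2) − (-145)·(-2.2)] / -31750 = -0.01868
Head at (220, 80) = 419.4 + (+0.01820)·(-115) + (-0.01868)·(-260) = 422.16 m.
That is higher than the 417.2 m at OW-B, so the point is upgradient.

upgradient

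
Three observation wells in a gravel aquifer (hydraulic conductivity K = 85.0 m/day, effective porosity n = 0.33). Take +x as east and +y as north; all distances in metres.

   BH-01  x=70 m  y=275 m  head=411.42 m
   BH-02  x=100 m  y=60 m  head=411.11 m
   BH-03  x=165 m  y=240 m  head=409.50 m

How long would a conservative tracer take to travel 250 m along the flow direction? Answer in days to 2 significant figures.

47 days

Taking BH-01 as reference: BH-02−BH-01 = (30, -215, -0.31); BH-03−BH-01 = (95, -35, -1.92).
Determinant of the coordinate differences = 30·(-35) − 95·(-215) = 19375.
∂h/∂x = [(-0.31)·(-35) − (-1.92)·(-215)] / 19375 = -0.02075
∂h/∂y = [30·(-1.92) − 95·(-0.31)] / 19375 = -0.001453
|∇h| = √(-0.02075² + -0.001453²) = 0.0208
Seepage velocity v = K·i/n = 85.0 × 0.0208 / 0.33 = 5.358 m/day.
t = 250 / 5.358 = 46.66 days.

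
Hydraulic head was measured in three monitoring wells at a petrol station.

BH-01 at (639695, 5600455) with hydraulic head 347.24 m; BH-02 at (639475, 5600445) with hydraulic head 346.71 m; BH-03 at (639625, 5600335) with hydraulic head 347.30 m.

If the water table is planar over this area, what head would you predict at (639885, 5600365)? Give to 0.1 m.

Three-point gradient (reference BH-01): Δ to BH-02 = (-220, -10, -0.53), Δ to BH-03 = (-70, -120, +0.06).
∂h/∂x = +0.002498, ∂h/∂y = -0.001957 (det = 25700).
h(639885, 5600365) = 347.24 + (+0.002498)·(190) + (-0.001957)·(-90) = 347.24 +0.475 +0.176 = 347.891 m.

347.9 m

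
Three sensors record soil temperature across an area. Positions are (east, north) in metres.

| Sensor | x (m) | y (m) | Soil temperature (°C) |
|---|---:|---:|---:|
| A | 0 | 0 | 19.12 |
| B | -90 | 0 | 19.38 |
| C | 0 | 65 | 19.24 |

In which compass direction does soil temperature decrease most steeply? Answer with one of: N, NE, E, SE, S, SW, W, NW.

∂T/∂x = (19.38 − 19.12) / (-90 − 0) = -0.002889
∂T/∂y = (19.24 − 19.12) / (65 − 0) = +0.001846
Steepest decrease is along −∇f = (+0.002889 E, -0.001846 N) → southeast.

SE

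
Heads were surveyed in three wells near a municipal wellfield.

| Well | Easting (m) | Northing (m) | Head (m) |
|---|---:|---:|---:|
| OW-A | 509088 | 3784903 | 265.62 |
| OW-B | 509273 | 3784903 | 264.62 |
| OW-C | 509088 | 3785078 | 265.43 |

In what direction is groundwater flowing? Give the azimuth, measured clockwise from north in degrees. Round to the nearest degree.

∂h/∂x = (264.62 − 265.62) / (509273 − 509088) = -0.005405
∂h/∂y = (265.43 − 265.62) / (3785078 − 3784903) = -0.001086
Flow direction (−∇h) has components (+0.005405 E, +0.001086 N).
Azimuth = atan2(E, N) = atan2(+0.005405, +0.001086) = 78.6° ≈ 079°.

079°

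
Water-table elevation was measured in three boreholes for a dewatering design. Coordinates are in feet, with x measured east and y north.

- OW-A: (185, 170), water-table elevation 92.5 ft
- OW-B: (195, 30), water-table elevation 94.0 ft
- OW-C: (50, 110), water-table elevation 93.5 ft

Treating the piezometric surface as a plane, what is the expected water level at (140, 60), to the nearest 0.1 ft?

93.8 ft

Taking OW-A as reference: OW-B−OW-A = (10, -140, +1.5); OW-C−OW-A = (-135, -60, +1.0).
Solve a·Δx + b·Δy = Δh: det = 10·(-60) − (-135)·(-140) = -19500.
∂h/∂x = [(+1.5)·(-60) − (+1.0)·(-140)] / -19500 = -0.002564
∂h/∂y = [10·(+1.0) − (-135)·(+1.5)] / -19500 = -0.01090
h(140, 60) = 92.5 + (-0.002564)·(-45) + (-0.01090)·(-110) = 92.5 +0.115 +1.199 = 93.814 ft.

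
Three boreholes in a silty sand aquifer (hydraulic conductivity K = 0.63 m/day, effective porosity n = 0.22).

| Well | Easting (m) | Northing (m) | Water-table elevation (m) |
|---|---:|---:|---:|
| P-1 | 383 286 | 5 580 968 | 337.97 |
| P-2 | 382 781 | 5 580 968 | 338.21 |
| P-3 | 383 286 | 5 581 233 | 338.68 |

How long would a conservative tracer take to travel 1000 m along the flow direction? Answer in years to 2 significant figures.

350 years

∂h/∂x = (338.21 − 337.97) / (382781 − 383286) = -0.0004752
∂h/∂y = (338.68 − 337.97) / (5581233 − 5580968) = +0.002679
|∇h| = √(-0.0004752² + 0.002679²) = 0.002721
Seepage velocity v = K·i/n = 0.63 × 0.002721 / 0.22 = 0.007792 m/day.
t = 1000 / 0.007792 = 1.283e+05 days = 351 years.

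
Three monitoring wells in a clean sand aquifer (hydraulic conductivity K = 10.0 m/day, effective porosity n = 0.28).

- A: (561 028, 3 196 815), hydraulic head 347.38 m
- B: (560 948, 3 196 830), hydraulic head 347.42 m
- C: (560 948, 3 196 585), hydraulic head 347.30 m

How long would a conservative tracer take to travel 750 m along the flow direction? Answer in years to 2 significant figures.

90 years

Differences from A: to B (Δx, Δy, Δh) = (-80, 15, +0.04); to C = (-80, -230, -0.08).
Solve a·Δx + b·Δy = Δh: det = (-80)·(-230) − (-80)·15 = 19600.
∂h/∂x = [(+0.04)·(-230) − (-0.08)·15] / 19600 = -0.0004082
∂h/∂y = [(-80)·(-0.08) − (-80)·(+0.04)] / 19600 = +0.0004898
|∇h| = √(-0.0004082² + 0.0004898²) = 0.0006376
Seepage velocity v = K·i/n = 10.0 × 0.0006376 / 0.28 = 0.02277 m/day.
t = 750 / 0.02277 = 3.294e+04 days = 90.2 years.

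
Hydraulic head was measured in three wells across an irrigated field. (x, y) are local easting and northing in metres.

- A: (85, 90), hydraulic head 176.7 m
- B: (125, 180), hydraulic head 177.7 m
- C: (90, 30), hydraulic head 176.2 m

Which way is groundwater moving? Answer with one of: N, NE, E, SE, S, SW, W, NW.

SW

With h = a·x + b·y + c and A as origin, the differences give:
  40·a + 90·b = +1.0
  5·a + (-60)·b = -0.5
Eliminate b (×(-60) and ×90, subtract): -2850·a = -15.00 → a = ∂h/∂x = +0.005263
Back-substitute: b = ∂h/∂y = +0.008772.
Flow = −∇h = (-0.005263 east, -0.008772 north), which points southwest.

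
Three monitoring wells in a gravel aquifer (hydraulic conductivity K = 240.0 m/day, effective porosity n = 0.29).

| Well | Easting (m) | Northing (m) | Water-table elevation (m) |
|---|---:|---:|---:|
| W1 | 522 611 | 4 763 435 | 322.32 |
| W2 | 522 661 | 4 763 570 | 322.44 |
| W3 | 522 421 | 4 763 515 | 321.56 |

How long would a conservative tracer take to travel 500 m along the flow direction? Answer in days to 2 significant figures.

Differences from W1: to W2 (Δx, Δy, Δh) = (50, 135, +0.12); to W3 = (-190, 80, -0.76).
Solve a·Δx + b·Δy = Δh: det = 50·80 − (-190)·135 = 29650.
∂h/∂x = [(+0.12)·80 − (-0.76)·135] / 29650 = +0.003784
∂h/∂y = [50·(-0.76) − (-190)·(+0.12)] / 29650 = -0.0005126
|∇h| = √(0.003784² + -0.0005126²) = 0.003819
Seepage velocity v = K·i/n = 240.0 × 0.003819 / 0.29 = 3.161 m/day.
t = 500 / 3.161 = 158.2 days.

160 days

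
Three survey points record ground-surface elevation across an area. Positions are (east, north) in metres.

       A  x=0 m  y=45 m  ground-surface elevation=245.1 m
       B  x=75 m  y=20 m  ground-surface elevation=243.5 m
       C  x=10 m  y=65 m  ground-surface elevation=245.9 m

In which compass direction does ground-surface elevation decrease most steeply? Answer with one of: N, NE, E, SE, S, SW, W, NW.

S

Three-point gradient (reference A): Δ to B = (75, -25, -1.6), Δ to C = (10, 20, +0.8).
∂z/∂x = -0.006857, ∂z/∂y = +0.04343 (det = 1750).
Steepest decrease is along −∇f = (+0.006857 E, -0.04343 N) → south.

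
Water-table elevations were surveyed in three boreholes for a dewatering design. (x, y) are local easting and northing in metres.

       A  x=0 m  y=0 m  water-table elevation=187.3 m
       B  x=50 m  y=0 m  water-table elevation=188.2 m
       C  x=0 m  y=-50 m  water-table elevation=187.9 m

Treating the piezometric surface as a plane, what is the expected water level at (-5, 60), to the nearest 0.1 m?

∂h/∂x = (188.2 − 187.3) / (50 − 0) = +0.01800
∂h/∂y = (187.9 − 187.3) / (-50 − 0) = -0.01200
h(-5, 60) = 187.3 + (+0.01800)·(-5) + (-0.01200)·(60) = 187.3 -0.090 -0.720 = 186.490 m.

186.5 m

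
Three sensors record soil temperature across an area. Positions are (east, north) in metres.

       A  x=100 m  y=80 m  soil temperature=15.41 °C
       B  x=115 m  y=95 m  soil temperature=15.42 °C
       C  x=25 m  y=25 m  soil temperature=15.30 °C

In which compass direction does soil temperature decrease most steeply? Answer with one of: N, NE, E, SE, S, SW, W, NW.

NW

Differences from A: to B (Δx, Δy, Δh) = (15, 15, +0.01); to C = (-75, -55, -0.11).
Solve a·Δx + b·Δy = ΔT: det = 15·(-55) − (-75)·15 = 300.
∂T/∂x = [(+0.01)·(-55) − (-0.11)·15] / 300 = +0.003667
∂T/∂y = [15·(-0.11) − (-75)·(+0.01)] / 300 = -0.003000
Steepest decrease is along −∇f = (-0.003667 E, +0.003000 N) → northwest.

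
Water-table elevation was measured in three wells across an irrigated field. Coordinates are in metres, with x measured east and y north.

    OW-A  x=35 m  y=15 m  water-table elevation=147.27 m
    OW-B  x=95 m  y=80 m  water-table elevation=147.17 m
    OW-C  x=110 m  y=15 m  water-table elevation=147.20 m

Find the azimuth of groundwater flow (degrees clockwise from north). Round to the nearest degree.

With h = a·x + b·y + c and OW-A as origin, the differences give:
  60·a + 65·b = -0.10
  75·a + 0·b = -0.07
Eliminate b (×0 and ×65, subtract): -4875·a = 4.550 → a = ∂h/∂x = -0.0009333
Back-substitute: b = ∂h/∂y = -0.0006769.
Flow direction (−∇h) has components (+0.0009333 E, +0.0006769 N).
Azimuth = atan2(E, N) = atan2(+0.0009333, +0.0006769) = 54.0° ≈ 054°.

054°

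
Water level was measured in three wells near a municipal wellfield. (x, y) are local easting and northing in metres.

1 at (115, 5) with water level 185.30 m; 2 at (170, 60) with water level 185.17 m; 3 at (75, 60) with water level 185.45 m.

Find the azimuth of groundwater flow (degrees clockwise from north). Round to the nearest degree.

Taking 1 as reference: 2−1 = (55, 55, -0.13); 3−1 = (-40, 55, +0.15).
Solve a·Δx + b·Δy = Δh: det = 55·55 − (-40)·55 = 5225.
∂h/∂x = [(-0.13)·55 − (+0.15)·55] / 5225 = -0.002947
∂h/∂y = [55·(+0.15) − (-40)·(-0.13)] / 5225 = +0.0005837
Flow direction (−∇h) has components (+0.002947 E, -0.0005837 N).
Azimuth = atan2(E, N) = atan2(+0.002947, -0.0005837) = 101.2° ≈ 101°.

101°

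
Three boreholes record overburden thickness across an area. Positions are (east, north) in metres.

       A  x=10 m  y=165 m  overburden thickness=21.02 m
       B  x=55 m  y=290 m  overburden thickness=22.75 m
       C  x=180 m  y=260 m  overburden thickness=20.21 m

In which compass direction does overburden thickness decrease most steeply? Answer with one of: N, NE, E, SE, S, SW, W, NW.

Differences from A: to B (Δx, Δy, Δh) = (45, 125, +1.73); to C = (170, 95, -0.81).
Determinant of the coordinate differences = 45·95 − 170·125 = -16975.
∂d/∂x = [(+1.73)·95 − (-0.81)·125] / -16975 = -0.01565
∂d/∂y = [45·(-0.81) − 170·(+1.73)] / -16975 = +0.01947
Steepest decrease is along −∇f = (+0.01565 E, -0.01947 N) → southeast.

SE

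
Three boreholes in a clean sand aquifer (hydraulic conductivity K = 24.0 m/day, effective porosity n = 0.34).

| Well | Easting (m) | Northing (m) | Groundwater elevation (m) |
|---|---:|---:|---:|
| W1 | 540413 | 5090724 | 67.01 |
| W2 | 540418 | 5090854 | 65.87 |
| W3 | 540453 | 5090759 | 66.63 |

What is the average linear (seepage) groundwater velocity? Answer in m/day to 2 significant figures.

0.63 m/day

With h = a·x + b·y + c and W1 as origin, the differences give:
  5·a + 130·b = -1.14
  40·a + 35·b = -0.38
Eliminate b (×35 and ×130, subtract): -5025·a = 9.500 → a = ∂h/∂x = -0.001891
Back-substitute: b = ∂h/∂y = -0.008697.
|∇h| = √(-0.001891² + -0.008697²) = 0.0089
Seepage velocity v = K·i/n = 24.0 × 0.0089 / 0.34 = 0.6282 m/day.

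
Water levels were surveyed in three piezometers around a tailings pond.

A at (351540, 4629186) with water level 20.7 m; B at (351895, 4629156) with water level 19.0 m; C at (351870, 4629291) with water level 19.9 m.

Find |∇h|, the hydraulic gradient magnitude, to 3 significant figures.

0.00727

Taking A as reference: B−A = (355, -30, -1.7); C−A = (330, 105, -0.8).
Determinant of the coordinate differences = 355·105 − 330·(-30) = 47175.
∂h/∂x = [(-1.7)·105 − (-0.8)·(-30)] / 47175 = -0.004293
∂h/∂y = [355·(-0.8) − 330·(-1.7)] / 47175 = +0.005872
|∇h| = √(-0.004293² + 0.005872²) = 0.007274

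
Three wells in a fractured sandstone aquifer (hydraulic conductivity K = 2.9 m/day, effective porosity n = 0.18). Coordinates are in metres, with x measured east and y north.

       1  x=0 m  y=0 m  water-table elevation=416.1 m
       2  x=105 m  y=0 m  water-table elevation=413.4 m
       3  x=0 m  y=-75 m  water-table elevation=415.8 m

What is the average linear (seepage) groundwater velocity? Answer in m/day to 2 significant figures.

0.42 m/day

∂h/∂x = (413.4 − 416.1) / (105 − 0) = -0.02571
∂h/∂y = (415.8 − 416.1) / (-75 − 0) = +0.004000
|∇h| = √(-0.02571² + 0.004000²) = 0.02602
Seepage velocity v = K·i/n = 2.9 × 0.02602 / 0.18 = 0.4192 m/day.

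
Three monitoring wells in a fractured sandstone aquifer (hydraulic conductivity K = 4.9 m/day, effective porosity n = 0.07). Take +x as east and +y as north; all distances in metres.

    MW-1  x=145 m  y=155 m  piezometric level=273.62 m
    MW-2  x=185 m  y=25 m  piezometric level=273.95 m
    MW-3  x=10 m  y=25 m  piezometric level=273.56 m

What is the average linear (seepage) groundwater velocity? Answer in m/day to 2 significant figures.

0.20 m/day

Differences from MW-1: to MW-2 (Δx, Δy, Δh) = (40, -130, +0.33); to MW-3 = (-135, -130, -0.06).
Determinant of the coordinate differences = 40·(-130) − (-135)·(-130) = -22750.
∂h/∂x = [(+0.33)·(-130) − (-0.06)·(-130)] / -22750 = +0.002229
∂h/∂y = [40·(-0.06) − (-135)·(+0.33)] / -22750 = -0.001853
|∇h| = √(0.002229² + -0.001853²) = 0.002899
Seepage velocity v = K·i/n = 4.9 × 0.002899 / 0.07 = 0.2029 m/day.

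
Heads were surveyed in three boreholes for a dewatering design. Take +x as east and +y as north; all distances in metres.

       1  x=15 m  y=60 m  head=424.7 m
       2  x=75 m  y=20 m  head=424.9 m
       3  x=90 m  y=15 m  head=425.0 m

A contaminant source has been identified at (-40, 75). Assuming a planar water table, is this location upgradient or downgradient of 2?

downgradient

Taking 1 as reference: 2−1 = (60, -40, +0.2); 3−1 = (75, -45, +0.3).
Determinant of the coordinate differences = 60·(-45) − 75·(-40) = 300.
∂h/∂x = [(+0.2)·(-45) − (+0.3)·(-40)] / 300 = +0.01000
∂h/∂y = [60·(+0.3) − 75·(+0.2)] / 300 = +0.01000
Head at (-40, 75) = 424.7 + (+0.01000)·(-55) + (+0.01000)·(15) = 424.30 m.
That is lower than the 424.9 m at 2, so the point is downgradient.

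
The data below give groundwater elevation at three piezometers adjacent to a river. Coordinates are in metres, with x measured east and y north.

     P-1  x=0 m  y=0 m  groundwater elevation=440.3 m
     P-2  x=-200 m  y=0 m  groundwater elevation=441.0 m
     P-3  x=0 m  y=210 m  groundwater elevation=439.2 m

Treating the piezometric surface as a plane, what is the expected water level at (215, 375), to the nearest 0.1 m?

∂h/∂x = (441.0 − 440.3) / (-200 − 0) = -0.003500
∂h/∂y = (439.2 − 440.3) / (210 − 0) = -0.005238
h(215, 375) = 440.3 + (-0.003500)·(215) + (-0.005238)·(375) = 440.3 -0.752 -1.964 = 437.583 m.

437.6 m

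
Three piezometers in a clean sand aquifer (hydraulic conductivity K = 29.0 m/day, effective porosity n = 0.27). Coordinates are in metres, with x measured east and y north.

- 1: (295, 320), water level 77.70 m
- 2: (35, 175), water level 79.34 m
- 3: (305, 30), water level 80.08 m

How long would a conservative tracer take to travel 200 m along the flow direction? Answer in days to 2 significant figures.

220 days

With h = a·x + b·y + c and 1 as origin, the differences give:
  (-260)·a + (-145)·b = +1.64
  10·a + (-290)·b = +2.38
Eliminate b (×(-290) and ×(-145), subtract): 76850·a = -130.500 → a = ∂h/∂x = -0.001698
Back-substitute: b = ∂h/∂y = -0.008265.
|∇h| = √(-0.001698² + -0.008265²) = 0.008438
Seepage velocity v = K·i/n = 29.0 × 0.008438 / 0.27 = 0.9063 m/day.
t = 200 / 0.9063 = 220.7 days.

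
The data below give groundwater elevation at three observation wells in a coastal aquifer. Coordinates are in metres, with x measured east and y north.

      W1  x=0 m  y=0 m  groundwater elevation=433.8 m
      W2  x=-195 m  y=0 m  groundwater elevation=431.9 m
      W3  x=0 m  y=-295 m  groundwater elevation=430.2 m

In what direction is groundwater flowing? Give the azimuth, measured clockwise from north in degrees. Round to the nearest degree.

∂h/∂x = (431.9 − 433.8) / (-195 − 0) = +0.009744
∂h/∂y = (430.2 − 433.8) / (-295 − 0) = +0.01220
Flow direction (−∇h) has components (-0.009744 E, -0.01220 N).
Azimuth = atan2(E, N) = atan2(-0.009744, -0.01220) = 218.6° ≈ 219°.

219°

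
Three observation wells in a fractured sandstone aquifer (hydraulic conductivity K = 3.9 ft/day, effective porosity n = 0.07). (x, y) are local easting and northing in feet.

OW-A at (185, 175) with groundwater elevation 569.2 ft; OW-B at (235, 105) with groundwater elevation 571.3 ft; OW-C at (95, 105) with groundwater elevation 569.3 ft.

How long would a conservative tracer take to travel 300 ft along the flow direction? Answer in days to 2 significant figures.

220 days

With h = a·x + b·y + c and OW-A as origin, the differences give:
  50·a + (-70)·b = +2.1
  (-90)·a + (-70)·b = +0.1
Eliminate b (×(-70) and ×(-70), subtract): -9800·a = -140.00 → a = ∂h/∂x = +0.01429
Back-substitute: b = ∂h/∂y = -0.01980.
|∇h| = √(0.01429² + -0.01980²) = 0.02442
Seepage velocity v = K·i/n = 3.9 × 0.02442 / 0.07 = 1.361 ft/day.
t = 300 / 1.361 = 220.4 days.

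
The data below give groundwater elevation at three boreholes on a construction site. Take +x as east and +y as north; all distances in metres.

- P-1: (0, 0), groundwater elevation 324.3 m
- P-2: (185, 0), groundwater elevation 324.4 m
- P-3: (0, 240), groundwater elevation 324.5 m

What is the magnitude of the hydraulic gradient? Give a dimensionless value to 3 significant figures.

∂h/∂x = (324.4 − 324.3) / (185 − 0) = +0.0005405
∂h/∂y = (324.5 − 324.3) / (240 − 0) = +0.0008333
|∇h| = √(0.0005405² + 0.0008333²) = 0.0009932

0.000993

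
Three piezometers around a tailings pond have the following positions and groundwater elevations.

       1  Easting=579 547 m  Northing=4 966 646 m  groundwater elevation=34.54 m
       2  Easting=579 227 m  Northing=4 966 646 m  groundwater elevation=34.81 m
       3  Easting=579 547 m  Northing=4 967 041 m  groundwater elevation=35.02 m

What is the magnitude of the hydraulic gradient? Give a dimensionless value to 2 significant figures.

0.0015

∂h/∂x = (34.81 − 34.54) / (579227 − 579547) = -0.0008438
∂h/∂y = (35.02 − 34.54) / (4967041 − 4966646) = +0.001215
|∇h| = √(-0.0008438² + 0.001215²) = 0.001479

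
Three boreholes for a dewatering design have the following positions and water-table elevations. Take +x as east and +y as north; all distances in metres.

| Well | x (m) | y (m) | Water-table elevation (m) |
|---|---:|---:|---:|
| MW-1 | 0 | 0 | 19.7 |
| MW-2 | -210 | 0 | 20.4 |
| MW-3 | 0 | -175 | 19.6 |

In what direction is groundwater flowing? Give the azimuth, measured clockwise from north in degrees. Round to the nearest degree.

100°

∂h/∂x = (20.4 − 19.7) / (-210 − 0) = -0.003333
∂h/∂y = (19.6 − 19.7) / (-175 − 0) = +0.0005714
Flow direction (−∇h) has components (+0.003333 E, -0.0005714 N).
Azimuth = atan2(E, N) = atan2(+0.003333, -0.0005714) = 99.7° ≈ 100°.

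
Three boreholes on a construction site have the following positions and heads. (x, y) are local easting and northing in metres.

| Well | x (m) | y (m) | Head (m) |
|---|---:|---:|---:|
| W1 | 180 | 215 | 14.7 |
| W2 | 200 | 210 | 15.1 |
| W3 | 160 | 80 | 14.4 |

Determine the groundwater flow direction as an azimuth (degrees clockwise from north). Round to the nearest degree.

Three-point gradient (reference W1): Δ to W2 = (20, -5, +0.4), Δ to W3 = (-20, -135, -0.3).
∂h/∂x = +0.01982, ∂h/∂y = -0.0007143 (det = -2800).
Flow direction (−∇h) has components (-0.01982 E, +0.0007143 N).
Azimuth = atan2(E, N) = atan2(-0.01982, +0.0007143) = 272.1° ≈ 272°.

272°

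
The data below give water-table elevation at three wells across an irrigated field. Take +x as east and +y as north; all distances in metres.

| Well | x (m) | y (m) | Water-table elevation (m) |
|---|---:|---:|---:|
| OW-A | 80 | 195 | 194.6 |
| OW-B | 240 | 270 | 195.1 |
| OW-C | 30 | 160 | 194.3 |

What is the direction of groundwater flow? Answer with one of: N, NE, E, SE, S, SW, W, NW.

Taking OW-A as reference: OW-B−OW-A = (160, 75, +0.5); OW-C−OW-A = (-50, -35, -0.3).
Solve a·Δx + b·Δy = Δh: det = 160·(-35) − (-50)·75 = -1850.
∂h/∂x = [(+0.5)·(-35) − (-0.3)·75] / -1850 = -0.002703
∂h/∂y = [160·(-0.3) − (-50)·(+0.5)] / -1850 = +0.01243
Flow = −∇h = (+0.002703 east, -0.01243 north), which points south.

S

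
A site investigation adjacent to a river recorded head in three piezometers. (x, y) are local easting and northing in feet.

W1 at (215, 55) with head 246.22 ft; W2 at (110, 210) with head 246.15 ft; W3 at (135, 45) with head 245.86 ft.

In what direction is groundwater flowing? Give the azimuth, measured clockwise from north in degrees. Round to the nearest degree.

With h = a·x + b·y + c and W1 as origin, the differences give:
  (-105)·a + 155·b = -0.07
  (-80)·a + (-10)·b = -0.36
Eliminate b (×(-10) and ×155, subtract): 13450·a = 56.500 → a = ∂h/∂x = +0.004201
Back-substitute: b = ∂h/∂y = +0.002394.
Flow direction (−∇h) has components (-0.004201 E, -0.002394 N).
Azimuth = atan2(E, N) = atan2(-0.004201, -0.002394) = 240.3° ≈ 240°.

240°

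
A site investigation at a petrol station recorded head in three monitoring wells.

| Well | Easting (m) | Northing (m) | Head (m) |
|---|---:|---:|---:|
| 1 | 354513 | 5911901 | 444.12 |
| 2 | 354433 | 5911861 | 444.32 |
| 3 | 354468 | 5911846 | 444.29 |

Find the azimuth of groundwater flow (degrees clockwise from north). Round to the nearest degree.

Three-point gradient (reference 1): Δ to 2 = (-80, -40, +0.20), Δ to 3 = (-45, -55, +0.17).
∂h/∂x = -0.001615, ∂h/∂y = -0.001769 (det = 2600).
Flow direction (−∇h) has components (+0.001615 E, +0.001769 N).
Azimuth = atan2(E, N) = atan2(+0.001615, +0.001769) = 42.4° ≈ 042°.

042°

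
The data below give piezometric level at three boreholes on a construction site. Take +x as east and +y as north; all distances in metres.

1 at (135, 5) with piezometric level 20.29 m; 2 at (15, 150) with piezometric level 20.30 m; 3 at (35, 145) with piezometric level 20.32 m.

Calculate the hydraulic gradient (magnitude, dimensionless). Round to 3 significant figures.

0.00171

Three-point gradient (reference 1): Δ to 2 = (-120, 145, +0.01), Δ to 3 = (-100, 140, +0.03).
∂h/∂x = +0.001283, ∂h/∂y = +0.001130 (det = -2300).
|∇h| = √(0.001283² + 0.001130²) = 0.00171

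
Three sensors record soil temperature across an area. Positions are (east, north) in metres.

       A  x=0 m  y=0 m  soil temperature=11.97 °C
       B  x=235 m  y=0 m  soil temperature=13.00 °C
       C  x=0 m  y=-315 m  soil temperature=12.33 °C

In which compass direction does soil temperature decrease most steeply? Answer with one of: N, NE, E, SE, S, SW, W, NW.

W

∂T/∂x = (13.00 − 11.97) / (235 − 0) = +0.004383
∂T/∂y = (12.33 − 11.97) / (-315 − 0) = -0.001143
Steepest decrease is along −∇f = (-0.004383 E, +0.001143 N) → west.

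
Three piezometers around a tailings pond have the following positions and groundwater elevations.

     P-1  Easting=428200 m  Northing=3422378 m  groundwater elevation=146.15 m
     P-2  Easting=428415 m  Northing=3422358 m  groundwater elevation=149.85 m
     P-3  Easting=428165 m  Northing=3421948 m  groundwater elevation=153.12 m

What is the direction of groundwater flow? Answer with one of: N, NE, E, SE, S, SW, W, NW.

Taking P-1 as reference: P-2−P-1 = (215, -20, +3.70); P-3−P-1 = (-35, -430, +6.97).
Solve a·Δx + b·Δy = Δh: det = 215·(-430) − (-35)·(-20) = -93150.
∂h/∂x = [(+3.70)·(-430) − (+6.97)·(-20)] / -93150 = +0.01558
∂h/∂y = [215·(+6.97) − (-35)·(+3.70)] / -93150 = -0.01748
Flow = −∇h = (-0.01558 east, +0.01748 north), which points northwest.

NW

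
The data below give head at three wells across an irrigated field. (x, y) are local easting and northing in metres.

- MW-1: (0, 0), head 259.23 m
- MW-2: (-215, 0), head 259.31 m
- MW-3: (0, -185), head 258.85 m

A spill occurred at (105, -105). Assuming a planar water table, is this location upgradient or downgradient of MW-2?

∂h/∂x = (259.31 − 259.23) / (-215 − 0) = -0.0003721
∂h/∂y = (258.85 − 259.23) / (-185 − 0) = +0.002054
Head at (105, -105) = 259.23 + (-0.0003721)·(105) + (+0.002054)·(-105) = 258.98 m.
That is lower than the 259.31 m at MW-2, so the point is downgradient.

downgradient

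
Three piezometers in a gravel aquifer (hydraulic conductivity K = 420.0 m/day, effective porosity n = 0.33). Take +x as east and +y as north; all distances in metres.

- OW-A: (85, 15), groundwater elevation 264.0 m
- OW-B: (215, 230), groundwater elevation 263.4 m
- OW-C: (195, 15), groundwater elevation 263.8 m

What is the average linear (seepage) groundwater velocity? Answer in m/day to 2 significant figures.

With h = a·x + b·y + c and OW-A as origin, the differences give:
  130·a + 215·b = -0.6
  110·a + 0·b = -0.2
Eliminate b (×0 and ×215, subtract): -23650·a = 43.00 → a = ∂h/∂x = -0.001818
Back-substitute: b = ∂h/∂y = -0.001691.
|∇h| = √(-0.001818² + -0.001691²) = 0.002483
Seepage velocity v = K·i/n = 420.0 × 0.002483 / 0.33 = 3.16 m/day.

3.2 m/day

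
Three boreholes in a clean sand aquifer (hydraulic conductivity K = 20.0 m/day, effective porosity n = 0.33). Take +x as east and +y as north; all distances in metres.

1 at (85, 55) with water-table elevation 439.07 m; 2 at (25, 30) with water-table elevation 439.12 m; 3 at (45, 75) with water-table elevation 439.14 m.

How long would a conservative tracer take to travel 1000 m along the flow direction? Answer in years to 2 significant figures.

28 years

Differences from 1: to 2 (Δx, Δy, Δh) = (-60, -25, +0.05); to 3 = (-40, 20, +0.07).
Solve a·Δx + b·Δy = Δh: det = (-60)·20 − (-40)·(-25) = -2200.
∂h/∂x = [(+0.05)·20 − (+0.07)·(-25)] / -2200 = -0.001250
∂h/∂y = [(-60)·(+0.07) − (-40)·(+0.05)] / -2200 = +0.0010000
|∇h| = √(-0.001250² + 0.0010000²) = 0.001601
Seepage velocity v = K·i/n = 20.0 × 0.001601 / 0.33 = 0.09703 m/day.
t = 1000 / 0.09703 = 1.031e+04 days = 28.2 years.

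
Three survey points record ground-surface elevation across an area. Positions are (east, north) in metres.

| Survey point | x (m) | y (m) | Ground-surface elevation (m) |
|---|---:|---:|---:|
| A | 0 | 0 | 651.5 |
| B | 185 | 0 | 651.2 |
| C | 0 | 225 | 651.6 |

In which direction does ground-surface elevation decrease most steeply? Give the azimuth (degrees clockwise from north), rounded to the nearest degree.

∂z/∂x = (651.2 − 651.5) / (185 − 0) = -0.001622
∂z/∂y = (651.6 − 651.5) / (225 − 0) = +0.0004444
Steepest decrease is along −∇f: components (+0.001622 E, -0.0004444 N).
Azimuth = atan2(+0.001622, -0.0004444) = 105.3° ≈ 105°.

105°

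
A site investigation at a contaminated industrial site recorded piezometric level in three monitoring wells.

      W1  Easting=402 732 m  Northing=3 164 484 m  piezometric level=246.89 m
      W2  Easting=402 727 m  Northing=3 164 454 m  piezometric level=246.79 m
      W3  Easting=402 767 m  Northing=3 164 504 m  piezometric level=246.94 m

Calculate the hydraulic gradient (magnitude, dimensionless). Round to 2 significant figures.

Taking W1 as reference: W2−W1 = (-5, -30, -0.10); W3−W1 = (35, 20, +0.05).
Determinant of the coordinate differences = (-5)·20 − 35·(-30) = 950.
∂h/∂x = [(-0.10)·20 − (+0.05)·(-30)] / 950 = -0.0005263
∂h/∂y = [(-5)·(+0.05) − 35·(-0.10)] / 950 = +0.003421
|∇h| = √(-0.0005263² + 0.003421²) = 0.003461

0.0035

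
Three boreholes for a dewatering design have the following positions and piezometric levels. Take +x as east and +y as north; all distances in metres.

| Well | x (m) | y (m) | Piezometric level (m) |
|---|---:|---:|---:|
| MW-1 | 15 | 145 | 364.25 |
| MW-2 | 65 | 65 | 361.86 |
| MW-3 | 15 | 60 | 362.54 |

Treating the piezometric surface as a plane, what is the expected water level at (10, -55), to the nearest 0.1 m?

With h = a·x + b·y + c and MW-1 as origin, the differences give:
  50·a + (-80)·b = -2.39
  0·a + (-85)·b = -1.71
Eliminate b (×(-85) and ×(-80), subtract): -4250·a = 66.350 → a = ∂h/∂x = -0.01561
Back-substitute: b = ∂h/∂y = +0.02012.
h(10, -55) = 364.25 + (-0.01561)·(-5) + (+0.02012)·(-200) = 364.25 +0.078 -4.024 = 360.305 m.

360.3 m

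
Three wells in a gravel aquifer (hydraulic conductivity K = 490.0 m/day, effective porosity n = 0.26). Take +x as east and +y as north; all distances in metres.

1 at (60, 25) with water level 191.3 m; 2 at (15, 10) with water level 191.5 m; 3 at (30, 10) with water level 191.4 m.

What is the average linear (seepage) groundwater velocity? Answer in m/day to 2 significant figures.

Differences from 1: to 2 (Δx, Δy, Δh) = (-45, -15, +0.2); to 3 = (-30, -15, +0.1).
Solve a·Δx + b·Δy = Δh: det = (-45)·(-15) − (-30)·(-15) = 225.
∂h/∂x = [(+0.2)·(-15) − (+0.1)·(-15)] / 225 = -0.006667
∂h/∂y = [(-45)·(+0.1) − (-30)·(+0.2)] / 225 = +0.006667
|∇h| = √(-0.006667² + 0.006667²) = 0.009429
Seepage velocity v = K·i/n = 490.0 × 0.009429 / 0.26 = 17.77 m/day.

18 m/day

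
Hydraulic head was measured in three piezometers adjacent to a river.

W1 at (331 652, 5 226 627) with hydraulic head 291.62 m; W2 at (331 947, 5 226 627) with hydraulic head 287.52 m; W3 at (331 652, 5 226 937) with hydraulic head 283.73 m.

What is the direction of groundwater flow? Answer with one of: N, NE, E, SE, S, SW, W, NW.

∂h/∂x = (287.52 − 291.62) / (331947 − 331652) = -0.01390
∂h/∂y = (283.73 − 291.62) / (5226937 − 5226627) = -0.02545
Flow = −∇h = (+0.01390 east, +0.02545 north), which points northeast.

NE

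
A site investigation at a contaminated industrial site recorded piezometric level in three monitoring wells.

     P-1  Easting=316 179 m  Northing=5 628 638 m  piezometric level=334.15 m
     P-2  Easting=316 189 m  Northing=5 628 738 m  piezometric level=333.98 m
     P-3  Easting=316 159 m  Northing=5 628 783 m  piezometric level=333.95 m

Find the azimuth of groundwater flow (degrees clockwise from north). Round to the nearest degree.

041°

Differences from P-1: to P-2 (Δx, Δy, Δh) = (10, 100, -0.17); to P-3 = (-20, 145, -0.20).
Determinant of the coordinate differences = 10·145 − (-20)·100 = 3450.
∂h/∂x = [(-0.17)·145 − (-0.20)·100] / 3450 = -0.001348
∂h/∂y = [10·(-0.20) − (-20)·(-0.17)] / 3450 = -0.001565
Flow direction (−∇h) has components (+0.001348 E, +0.001565 N).
Azimuth = atan2(E, N) = atan2(+0.001348, +0.001565) = 40.7° ≈ 041°.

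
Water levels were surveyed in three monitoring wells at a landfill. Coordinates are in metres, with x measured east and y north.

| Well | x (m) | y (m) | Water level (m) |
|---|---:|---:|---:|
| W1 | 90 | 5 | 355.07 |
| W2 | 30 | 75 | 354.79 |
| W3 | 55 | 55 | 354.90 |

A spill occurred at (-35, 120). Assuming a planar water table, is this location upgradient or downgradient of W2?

downgradient

Differences from W1: to W2 (Δx, Δy, Δh) = (-60, 70, -0.28); to W3 = (-35, 50, -0.17).
Solve a·Δx + b·Δy = Δh: det = (-60)·50 − (-35)·70 = -550.
∂h/∂x = [(-0.28)·50 − (-0.17)·70] / -550 = +0.003818
∂h/∂y = [(-60)·(-0.17) − (-35)·(-0.28)] / -550 = -0.0007273
Head at (-35, 120) = 355.07 + (+0.003818)·(-125) + (-0.0007273)·(115) = 354.51 m.
That is lower than the 354.79 m at W2, so the point is downgradient.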